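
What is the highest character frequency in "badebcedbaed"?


Input: badebcedbaed
Character counts:
  'a': 2
  'b': 3
  'c': 1
  'd': 3
  'e': 3
Maximum frequency: 3

3


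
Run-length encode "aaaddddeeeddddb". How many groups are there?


Input: aaaddddeeeddddb
Scanning for consecutive runs:
  Group 1: 'a' x 3 (positions 0-2)
  Group 2: 'd' x 4 (positions 3-6)
  Group 3: 'e' x 3 (positions 7-9)
  Group 4: 'd' x 4 (positions 10-13)
  Group 5: 'b' x 1 (positions 14-14)
Total groups: 5

5


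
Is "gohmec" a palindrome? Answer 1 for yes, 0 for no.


Input: gohmec
Reversed: cemhog
  Compare pos 0 ('g') with pos 5 ('c'): MISMATCH
  Compare pos 1 ('o') with pos 4 ('e'): MISMATCH
  Compare pos 2 ('h') with pos 3 ('m'): MISMATCH
Result: not a palindrome

0


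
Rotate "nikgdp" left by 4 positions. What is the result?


Input: "nikgdp", rotate left by 4
First 4 characters: "nikg"
Remaining characters: "dp"
Concatenate remaining + first: "dp" + "nikg" = "dpnikg"

dpnikg


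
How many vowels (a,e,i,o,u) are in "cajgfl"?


Input: cajgfl
Checking each character:
  'c' at position 0: consonant
  'a' at position 1: vowel (running total: 1)
  'j' at position 2: consonant
  'g' at position 3: consonant
  'f' at position 4: consonant
  'l' at position 5: consonant
Total vowels: 1

1


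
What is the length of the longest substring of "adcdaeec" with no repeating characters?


Input: "adcdaeec"
Sliding window (track last position of each char):
  Position 0 ('a'): window [0,0] length 1 -- new best
  Position 1 ('d'): window [0,1] length 2 -- new best
  Position 2 ('c'): window [0,2] length 3 -- new best
  Position 3 ('d'): repeat (last at 1), move window start to 2
  Position 3 ('d'): window [2,3] length 2
  Position 4 ('a'): window [2,4] length 3
  Position 5 ('e'): window [2,5] length 4 -- new best
  Position 6 ('e'): repeat (last at 5), move window start to 6
  Position 6 ('e'): window [6,6] length 1
  Position 7 ('c'): window [6,7] length 2
Longest substring with no repeats: "cdae" with length 4

4


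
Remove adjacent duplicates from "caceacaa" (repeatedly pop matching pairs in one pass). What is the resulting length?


Input: caceacaa
Stack-based adjacent duplicate removal:
  Read 'c': push. Stack: c
  Read 'a': push. Stack: ca
  Read 'c': push. Stack: cac
  Read 'e': push. Stack: cace
  Read 'a': push. Stack: cacea
  Read 'c': push. Stack: caceac
  Read 'a': push. Stack: caceaca
  Read 'a': matches stack top 'a' => pop. Stack: caceac
Final stack: "caceac" (length 6)

6


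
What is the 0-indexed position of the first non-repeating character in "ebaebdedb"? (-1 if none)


Input: ebaebdedb
Character frequencies:
  'a': 1
  'b': 3
  'd': 2
  'e': 3
Scanning left to right for freq == 1:
  Position 0 ('e'): freq=3, skip
  Position 1 ('b'): freq=3, skip
  Position 2 ('a'): unique! => answer = 2

2


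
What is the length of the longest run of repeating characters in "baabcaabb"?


Input: "baabcaabb"
Scanning for longest run:
  Position 1 ('a'): new char, reset run to 1
  Position 2 ('a'): continues run of 'a', length=2
  Position 3 ('b'): new char, reset run to 1
  Position 4 ('c'): new char, reset run to 1
  Position 5 ('a'): new char, reset run to 1
  Position 6 ('a'): continues run of 'a', length=2
  Position 7 ('b'): new char, reset run to 1
  Position 8 ('b'): continues run of 'b', length=2
Longest run: 'a' with length 2

2


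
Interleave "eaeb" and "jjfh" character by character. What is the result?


Interleaving "eaeb" and "jjfh":
  Position 0: 'e' from first, 'j' from second => "ej"
  Position 1: 'a' from first, 'j' from second => "aj"
  Position 2: 'e' from first, 'f' from second => "ef"
  Position 3: 'b' from first, 'h' from second => "bh"
Result: ejajefbh

ejajefbh


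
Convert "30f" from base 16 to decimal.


Input: "30f" in base 16
Positional expansion:
  Digit '3' (value 3) x 16^2 = 768
  Digit '0' (value 0) x 16^1 = 0
  Digit 'f' (value 15) x 16^0 = 15
Sum = 783

783


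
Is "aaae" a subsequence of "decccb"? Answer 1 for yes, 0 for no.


Check if "aaae" is a subsequence of "decccb"
Greedy scan:
  Position 0 ('d'): no match needed
  Position 1 ('e'): no match needed
  Position 2 ('c'): no match needed
  Position 3 ('c'): no match needed
  Position 4 ('c'): no match needed
  Position 5 ('b'): no match needed
Only matched 0/4 characters => not a subsequence

0


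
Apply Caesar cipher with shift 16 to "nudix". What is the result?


Caesar cipher: shift "nudix" by 16
  'n' (pos 13) + 16 = pos 3 = 'd'
  'u' (pos 20) + 16 = pos 10 = 'k'
  'd' (pos 3) + 16 = pos 19 = 't'
  'i' (pos 8) + 16 = pos 24 = 'y'
  'x' (pos 23) + 16 = pos 13 = 'n'
Result: dktyn

dktyn


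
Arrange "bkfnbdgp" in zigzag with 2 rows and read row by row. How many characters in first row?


Zigzag "bkfnbdgp" into 2 rows:
Placing characters:
  'b' => row 0
  'k' => row 1
  'f' => row 0
  'n' => row 1
  'b' => row 0
  'd' => row 1
  'g' => row 0
  'p' => row 1
Rows:
  Row 0: "bfbg"
  Row 1: "kndp"
First row length: 4

4


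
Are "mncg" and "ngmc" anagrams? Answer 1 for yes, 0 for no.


Strings: "mncg", "ngmc"
Sorted first:  cgmn
Sorted second: cgmn
Sorted forms match => anagrams

1


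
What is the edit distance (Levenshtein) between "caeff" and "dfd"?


Computing edit distance: "caeff" -> "dfd"
DP table:
           d    f    d
      0    1    2    3
  c   1    1    2    3
  a   2    2    2    3
  e   3    3    3    3
  f   4    4    3    4
  f   5    5    4    4
Edit distance = dp[5][3] = 4

4


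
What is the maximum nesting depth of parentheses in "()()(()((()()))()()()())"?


Input: "()()(()((()()))()()()())"
Tracking depth:
  Position 0 '(': depth becomes 1
  Position 1 ')': depth becomes 0
  Position 2 '(': depth becomes 1
  Position 3 ')': depth becomes 0
  Position 4 '(': depth becomes 1
  Position 5 '(': depth becomes 2
  Position 6 ')': depth becomes 1
  Position 7 '(': depth becomes 2
  Position 8 '(': depth becomes 3
  Position 9 '(': depth becomes 4
  Position 10 ')': depth becomes 3
  Position 11 '(': depth becomes 4
  Position 12 ')': depth becomes 3
  Position 13 ')': depth becomes 2
  Position 14 ')': depth becomes 1
  Position 15 '(': depth becomes 2
  Position 16 ')': depth becomes 1
  Position 17 '(': depth becomes 2
  Position 18 ')': depth becomes 1
  Position 19 '(': depth becomes 2
  Position 20 ')': depth becomes 1
  Position 21 '(': depth becomes 2
  Position 22 ')': depth becomes 1
  Position 23 ')': depth becomes 0
Maximum depth reached: 4

4


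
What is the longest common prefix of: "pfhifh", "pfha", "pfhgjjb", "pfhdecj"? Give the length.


Words: pfhifh, pfha, pfhgjjb, pfhdecj
  Position 0: all 'p' => match
  Position 1: all 'f' => match
  Position 2: all 'h' => match
  Position 3: ('i', 'a', 'g', 'd') => mismatch, stop
LCP = "pfh" (length 3)

3


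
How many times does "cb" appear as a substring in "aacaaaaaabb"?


Searching for "cb" in "aacaaaaaabb"
Scanning each position:
  Position 0: "aa" => no
  Position 1: "ac" => no
  Position 2: "ca" => no
  Position 3: "aa" => no
  Position 4: "aa" => no
  Position 5: "aa" => no
  Position 6: "aa" => no
  Position 7: "aa" => no
  Position 8: "ab" => no
  Position 9: "bb" => no
Total occurrences: 0

0


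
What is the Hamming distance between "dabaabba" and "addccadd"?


Comparing "dabaabba" and "addccadd" position by position:
  Position 0: 'd' vs 'a' => differ
  Position 1: 'a' vs 'd' => differ
  Position 2: 'b' vs 'd' => differ
  Position 3: 'a' vs 'c' => differ
  Position 4: 'a' vs 'c' => differ
  Position 5: 'b' vs 'a' => differ
  Position 6: 'b' vs 'd' => differ
  Position 7: 'a' vs 'd' => differ
Total differences (Hamming distance): 8

8


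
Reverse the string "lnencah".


Input: lnencah
Reading characters right to left:
  Position 6: 'h'
  Position 5: 'a'
  Position 4: 'c'
  Position 3: 'n'
  Position 2: 'e'
  Position 1: 'n'
  Position 0: 'l'
Reversed: hacnenl

hacnenl


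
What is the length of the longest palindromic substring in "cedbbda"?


Input: "cedbbda"
Checking substrings for palindromes:
  [2:6] "dbbd" (len 4) => palindrome
  [3:5] "bb" (len 2) => palindrome
Longest palindromic substring: "dbbd" with length 4

4


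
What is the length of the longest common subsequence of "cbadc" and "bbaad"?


LCS of "cbadc" and "bbaad"
DP table:
           b    b    a    a    d
      0    0    0    0    0    0
  c   0    0    0    0    0    0
  b   0    1    1    1    1    1
  a   0    1    1    2    2    2
  d   0    1    1    2    2    3
  c   0    1    1    2    2    3
LCS length = dp[5][5] = 3

3


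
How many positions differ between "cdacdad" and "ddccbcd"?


Comparing "cdacdad" and "ddccbcd" position by position:
  Position 0: 'c' vs 'd' => DIFFER
  Position 1: 'd' vs 'd' => same
  Position 2: 'a' vs 'c' => DIFFER
  Position 3: 'c' vs 'c' => same
  Position 4: 'd' vs 'b' => DIFFER
  Position 5: 'a' vs 'c' => DIFFER
  Position 6: 'd' vs 'd' => same
Positions that differ: 4

4


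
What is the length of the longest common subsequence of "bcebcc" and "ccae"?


LCS of "bcebcc" and "ccae"
DP table:
           c    c    a    e
      0    0    0    0    0
  b   0    0    0    0    0
  c   0    1    1    1    1
  e   0    1    1    1    2
  b   0    1    1    1    2
  c   0    1    2    2    2
  c   0    1    2    2    2
LCS length = dp[6][4] = 2

2


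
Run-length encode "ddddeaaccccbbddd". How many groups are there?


Input: ddddeaaccccbbddd
Scanning for consecutive runs:
  Group 1: 'd' x 4 (positions 0-3)
  Group 2: 'e' x 1 (positions 4-4)
  Group 3: 'a' x 2 (positions 5-6)
  Group 4: 'c' x 4 (positions 7-10)
  Group 5: 'b' x 2 (positions 11-12)
  Group 6: 'd' x 3 (positions 13-15)
Total groups: 6

6


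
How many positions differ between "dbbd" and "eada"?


Comparing "dbbd" and "eada" position by position:
  Position 0: 'd' vs 'e' => DIFFER
  Position 1: 'b' vs 'a' => DIFFER
  Position 2: 'b' vs 'd' => DIFFER
  Position 3: 'd' vs 'a' => DIFFER
Positions that differ: 4

4


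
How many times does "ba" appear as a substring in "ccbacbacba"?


Searching for "ba" in "ccbacbacba"
Scanning each position:
  Position 0: "cc" => no
  Position 1: "cb" => no
  Position 2: "ba" => MATCH
  Position 3: "ac" => no
  Position 4: "cb" => no
  Position 5: "ba" => MATCH
  Position 6: "ac" => no
  Position 7: "cb" => no
  Position 8: "ba" => MATCH
Total occurrences: 3

3


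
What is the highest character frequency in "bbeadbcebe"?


Input: bbeadbcebe
Character counts:
  'a': 1
  'b': 4
  'c': 1
  'd': 1
  'e': 3
Maximum frequency: 4

4


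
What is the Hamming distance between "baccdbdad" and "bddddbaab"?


Comparing "baccdbdad" and "bddddbaab" position by position:
  Position 0: 'b' vs 'b' => same
  Position 1: 'a' vs 'd' => differ
  Position 2: 'c' vs 'd' => differ
  Position 3: 'c' vs 'd' => differ
  Position 4: 'd' vs 'd' => same
  Position 5: 'b' vs 'b' => same
  Position 6: 'd' vs 'a' => differ
  Position 7: 'a' vs 'a' => same
  Position 8: 'd' vs 'b' => differ
Total differences (Hamming distance): 5

5


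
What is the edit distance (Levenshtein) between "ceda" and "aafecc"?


Computing edit distance: "ceda" -> "aafecc"
DP table:
           a    a    f    e    c    c
      0    1    2    3    4    5    6
  c   1    1    2    3    4    4    5
  e   2    2    2    3    3    4    5
  d   3    3    3    3    4    4    5
  a   4    3    3    4    4    5    5
Edit distance = dp[4][6] = 5

5


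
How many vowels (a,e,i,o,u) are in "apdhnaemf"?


Input: apdhnaemf
Checking each character:
  'a' at position 0: vowel (running total: 1)
  'p' at position 1: consonant
  'd' at position 2: consonant
  'h' at position 3: consonant
  'n' at position 4: consonant
  'a' at position 5: vowel (running total: 2)
  'e' at position 6: vowel (running total: 3)
  'm' at position 7: consonant
  'f' at position 8: consonant
Total vowels: 3

3


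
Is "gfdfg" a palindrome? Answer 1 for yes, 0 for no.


Input: gfdfg
Reversed: gfdfg
  Compare pos 0 ('g') with pos 4 ('g'): match
  Compare pos 1 ('f') with pos 3 ('f'): match
Result: palindrome

1


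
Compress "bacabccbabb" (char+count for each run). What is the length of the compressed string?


Input: bacabccbabb
Runs:
  'b' x 1 => "b1"
  'a' x 1 => "a1"
  'c' x 1 => "c1"
  'a' x 1 => "a1"
  'b' x 1 => "b1"
  'c' x 2 => "c2"
  'b' x 1 => "b1"
  'a' x 1 => "a1"
  'b' x 2 => "b2"
Compressed: "b1a1c1a1b1c2b1a1b2"
Compressed length: 18

18


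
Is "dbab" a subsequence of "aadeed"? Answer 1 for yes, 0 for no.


Check if "dbab" is a subsequence of "aadeed"
Greedy scan:
  Position 0 ('a'): no match needed
  Position 1 ('a'): no match needed
  Position 2 ('d'): matches sub[0] = 'd'
  Position 3 ('e'): no match needed
  Position 4 ('e'): no match needed
  Position 5 ('d'): no match needed
Only matched 1/4 characters => not a subsequence

0


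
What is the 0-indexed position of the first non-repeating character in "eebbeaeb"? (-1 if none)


Input: eebbeaeb
Character frequencies:
  'a': 1
  'b': 3
  'e': 4
Scanning left to right for freq == 1:
  Position 0 ('e'): freq=4, skip
  Position 1 ('e'): freq=4, skip
  Position 2 ('b'): freq=3, skip
  Position 3 ('b'): freq=3, skip
  Position 4 ('e'): freq=4, skip
  Position 5 ('a'): unique! => answer = 5

5


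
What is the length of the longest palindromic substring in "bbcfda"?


Input: "bbcfda"
Checking substrings for palindromes:
  [0:2] "bb" (len 2) => palindrome
Longest palindromic substring: "bb" with length 2

2


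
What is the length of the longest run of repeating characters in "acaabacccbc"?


Input: "acaabacccbc"
Scanning for longest run:
  Position 1 ('c'): new char, reset run to 1
  Position 2 ('a'): new char, reset run to 1
  Position 3 ('a'): continues run of 'a', length=2
  Position 4 ('b'): new char, reset run to 1
  Position 5 ('a'): new char, reset run to 1
  Position 6 ('c'): new char, reset run to 1
  Position 7 ('c'): continues run of 'c', length=2
  Position 8 ('c'): continues run of 'c', length=3
  Position 9 ('b'): new char, reset run to 1
  Position 10 ('c'): new char, reset run to 1
Longest run: 'c' with length 3

3


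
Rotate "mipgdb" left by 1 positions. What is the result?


Input: "mipgdb", rotate left by 1
First 1 characters: "m"
Remaining characters: "ipgdb"
Concatenate remaining + first: "ipgdb" + "m" = "ipgdbm"

ipgdbm


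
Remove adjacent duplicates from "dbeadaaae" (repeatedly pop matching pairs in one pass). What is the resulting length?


Input: dbeadaaae
Stack-based adjacent duplicate removal:
  Read 'd': push. Stack: d
  Read 'b': push. Stack: db
  Read 'e': push. Stack: dbe
  Read 'a': push. Stack: dbea
  Read 'd': push. Stack: dbead
  Read 'a': push. Stack: dbeada
  Read 'a': matches stack top 'a' => pop. Stack: dbead
  Read 'a': push. Stack: dbeada
  Read 'e': push. Stack: dbeadae
Final stack: "dbeadae" (length 7)

7


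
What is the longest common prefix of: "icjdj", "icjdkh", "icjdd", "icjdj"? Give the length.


Words: icjdj, icjdkh, icjdd, icjdj
  Position 0: all 'i' => match
  Position 1: all 'c' => match
  Position 2: all 'j' => match
  Position 3: all 'd' => match
  Position 4: ('j', 'k', 'd', 'j') => mismatch, stop
LCP = "icjd" (length 4)

4


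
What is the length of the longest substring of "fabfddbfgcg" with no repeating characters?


Input: "fabfddbfgcg"
Sliding window (track last position of each char):
  Position 0 ('f'): window [0,0] length 1 -- new best
  Position 1 ('a'): window [0,1] length 2 -- new best
  Position 2 ('b'): window [0,2] length 3 -- new best
  Position 3 ('f'): repeat (last at 0), move window start to 1
  Position 3 ('f'): window [1,3] length 3
  Position 4 ('d'): window [1,4] length 4 -- new best
  Position 5 ('d'): repeat (last at 4), move window start to 5
  Position 5 ('d'): window [5,5] length 1
  Position 6 ('b'): window [5,6] length 2
  Position 7 ('f'): window [5,7] length 3
  Position 8 ('g'): window [5,8] length 4
  Position 9 ('c'): window [5,9] length 5 -- new best
  Position 10 ('g'): repeat (last at 8), move window start to 9
  Position 10 ('g'): window [9,10] length 2
Longest substring with no repeats: "dbfgc" with length 5

5


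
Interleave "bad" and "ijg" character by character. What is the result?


Interleaving "bad" and "ijg":
  Position 0: 'b' from first, 'i' from second => "bi"
  Position 1: 'a' from first, 'j' from second => "aj"
  Position 2: 'd' from first, 'g' from second => "dg"
Result: biajdg

biajdg


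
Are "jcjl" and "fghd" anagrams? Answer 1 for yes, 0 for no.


Strings: "jcjl", "fghd"
Sorted first:  cjjl
Sorted second: dfgh
Differ at position 0: 'c' vs 'd' => not anagrams

0


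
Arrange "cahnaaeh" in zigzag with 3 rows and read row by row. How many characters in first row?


Zigzag "cahnaaeh" into 3 rows:
Placing characters:
  'c' => row 0
  'a' => row 1
  'h' => row 2
  'n' => row 1
  'a' => row 0
  'a' => row 1
  'e' => row 2
  'h' => row 1
Rows:
  Row 0: "ca"
  Row 1: "anah"
  Row 2: "he"
First row length: 2

2


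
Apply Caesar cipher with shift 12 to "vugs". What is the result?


Caesar cipher: shift "vugs" by 12
  'v' (pos 21) + 12 = pos 7 = 'h'
  'u' (pos 20) + 12 = pos 6 = 'g'
  'g' (pos 6) + 12 = pos 18 = 's'
  's' (pos 18) + 12 = pos 4 = 'e'
Result: hgse

hgse


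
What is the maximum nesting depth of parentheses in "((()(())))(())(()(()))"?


Input: "((()(())))(())(()(()))"
Tracking depth:
  Position 0 '(': depth becomes 1
  Position 1 '(': depth becomes 2
  Position 2 '(': depth becomes 3
  Position 3 ')': depth becomes 2
  Position 4 '(': depth becomes 3
  Position 5 '(': depth becomes 4
  Position 6 ')': depth becomes 3
  Position 7 ')': depth becomes 2
  Position 8 ')': depth becomes 1
  Position 9 ')': depth becomes 0
  Position 10 '(': depth becomes 1
  Position 11 '(': depth becomes 2
  Position 12 ')': depth becomes 1
  Position 13 ')': depth becomes 0
  Position 14 '(': depth becomes 1
  Position 15 '(': depth becomes 2
  Position 16 ')': depth becomes 1
  Position 17 '(': depth becomes 2
  Position 18 '(': depth becomes 3
  Position 19 ')': depth becomes 2
  Position 20 ')': depth becomes 1
  Position 21 ')': depth becomes 0
Maximum depth reached: 4

4


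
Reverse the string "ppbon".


Input: ppbon
Reading characters right to left:
  Position 4: 'n'
  Position 3: 'o'
  Position 2: 'b'
  Position 1: 'p'
  Position 0: 'p'
Reversed: nobpp

nobpp


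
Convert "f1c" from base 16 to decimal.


Input: "f1c" in base 16
Positional expansion:
  Digit 'f' (value 15) x 16^2 = 3840
  Digit '1' (value 1) x 16^1 = 16
  Digit 'c' (value 12) x 16^0 = 12
Sum = 3868

3868


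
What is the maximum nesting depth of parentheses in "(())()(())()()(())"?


Input: "(())()(())()()(())"
Tracking depth:
  Position 0 '(': depth becomes 1
  Position 1 '(': depth becomes 2
  Position 2 ')': depth becomes 1
  Position 3 ')': depth becomes 0
  Position 4 '(': depth becomes 1
  Position 5 ')': depth becomes 0
  Position 6 '(': depth becomes 1
  Position 7 '(': depth becomes 2
  Position 8 ')': depth becomes 1
  Position 9 ')': depth becomes 0
  Position 10 '(': depth becomes 1
  Position 11 ')': depth becomes 0
  Position 12 '(': depth becomes 1
  Position 13 ')': depth becomes 0
  Position 14 '(': depth becomes 1
  Position 15 '(': depth becomes 2
  Position 16 ')': depth becomes 1
  Position 17 ')': depth becomes 0
Maximum depth reached: 2

2


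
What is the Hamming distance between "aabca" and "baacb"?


Comparing "aabca" and "baacb" position by position:
  Position 0: 'a' vs 'b' => differ
  Position 1: 'a' vs 'a' => same
  Position 2: 'b' vs 'a' => differ
  Position 3: 'c' vs 'c' => same
  Position 4: 'a' vs 'b' => differ
Total differences (Hamming distance): 3

3


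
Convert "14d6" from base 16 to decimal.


Input: "14d6" in base 16
Positional expansion:
  Digit '1' (value 1) x 16^3 = 4096
  Digit '4' (value 4) x 16^2 = 1024
  Digit 'd' (value 13) x 16^1 = 208
  Digit '6' (value 6) x 16^0 = 6
Sum = 5334

5334


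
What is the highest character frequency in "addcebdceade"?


Input: addcebdceade
Character counts:
  'a': 2
  'b': 1
  'c': 2
  'd': 4
  'e': 3
Maximum frequency: 4

4


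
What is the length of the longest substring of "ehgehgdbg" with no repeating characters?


Input: "ehgehgdbg"
Sliding window (track last position of each char):
  Position 0 ('e'): window [0,0] length 1 -- new best
  Position 1 ('h'): window [0,1] length 2 -- new best
  Position 2 ('g'): window [0,2] length 3 -- new best
  Position 3 ('e'): repeat (last at 0), move window start to 1
  Position 3 ('e'): window [1,3] length 3
  Position 4 ('h'): repeat (last at 1), move window start to 2
  Position 4 ('h'): window [2,4] length 3
  Position 5 ('g'): repeat (last at 2), move window start to 3
  Position 5 ('g'): window [3,5] length 3
  Position 6 ('d'): window [3,6] length 4 -- new best
  Position 7 ('b'): window [3,7] length 5 -- new best
  Position 8 ('g'): repeat (last at 5), move window start to 6
  Position 8 ('g'): window [6,8] length 3
Longest substring with no repeats: "ehgdb" with length 5

5


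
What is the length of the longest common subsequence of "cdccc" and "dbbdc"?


LCS of "cdccc" and "dbbdc"
DP table:
           d    b    b    d    c
      0    0    0    0    0    0
  c   0    0    0    0    0    1
  d   0    1    1    1    1    1
  c   0    1    1    1    1    2
  c   0    1    1    1    1    2
  c   0    1    1    1    1    2
LCS length = dp[5][5] = 2

2


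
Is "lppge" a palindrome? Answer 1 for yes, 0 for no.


Input: lppge
Reversed: egppl
  Compare pos 0 ('l') with pos 4 ('e'): MISMATCH
  Compare pos 1 ('p') with pos 3 ('g'): MISMATCH
Result: not a palindrome

0


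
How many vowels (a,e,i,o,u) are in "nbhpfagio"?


Input: nbhpfagio
Checking each character:
  'n' at position 0: consonant
  'b' at position 1: consonant
  'h' at position 2: consonant
  'p' at position 3: consonant
  'f' at position 4: consonant
  'a' at position 5: vowel (running total: 1)
  'g' at position 6: consonant
  'i' at position 7: vowel (running total: 2)
  'o' at position 8: vowel (running total: 3)
Total vowels: 3

3


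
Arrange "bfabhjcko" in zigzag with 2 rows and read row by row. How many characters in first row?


Zigzag "bfabhjcko" into 2 rows:
Placing characters:
  'b' => row 0
  'f' => row 1
  'a' => row 0
  'b' => row 1
  'h' => row 0
  'j' => row 1
  'c' => row 0
  'k' => row 1
  'o' => row 0
Rows:
  Row 0: "bahco"
  Row 1: "fbjk"
First row length: 5

5


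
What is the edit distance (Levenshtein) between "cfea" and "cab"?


Computing edit distance: "cfea" -> "cab"
DP table:
           c    a    b
      0    1    2    3
  c   1    0    1    2
  f   2    1    1    2
  e   3    2    2    2
  a   4    3    2    3
Edit distance = dp[4][3] = 3

3


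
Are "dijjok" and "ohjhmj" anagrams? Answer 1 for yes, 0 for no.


Strings: "dijjok", "ohjhmj"
Sorted first:  dijjko
Sorted second: hhjjmo
Differ at position 0: 'd' vs 'h' => not anagrams

0


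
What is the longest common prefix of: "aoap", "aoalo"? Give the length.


Words: aoap, aoalo
  Position 0: all 'a' => match
  Position 1: all 'o' => match
  Position 2: all 'a' => match
  Position 3: ('p', 'l') => mismatch, stop
LCP = "aoa" (length 3)

3


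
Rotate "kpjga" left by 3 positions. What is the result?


Input: "kpjga", rotate left by 3
First 3 characters: "kpj"
Remaining characters: "ga"
Concatenate remaining + first: "ga" + "kpj" = "gakpj"

gakpj


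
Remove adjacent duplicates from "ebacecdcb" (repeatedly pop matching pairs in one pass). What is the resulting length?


Input: ebacecdcb
Stack-based adjacent duplicate removal:
  Read 'e': push. Stack: e
  Read 'b': push. Stack: eb
  Read 'a': push. Stack: eba
  Read 'c': push. Stack: ebac
  Read 'e': push. Stack: ebace
  Read 'c': push. Stack: ebacec
  Read 'd': push. Stack: ebacecd
  Read 'c': push. Stack: ebacecdc
  Read 'b': push. Stack: ebacecdcb
Final stack: "ebacecdcb" (length 9)

9


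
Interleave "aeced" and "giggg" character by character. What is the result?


Interleaving "aeced" and "giggg":
  Position 0: 'a' from first, 'g' from second => "ag"
  Position 1: 'e' from first, 'i' from second => "ei"
  Position 2: 'c' from first, 'g' from second => "cg"
  Position 3: 'e' from first, 'g' from second => "eg"
  Position 4: 'd' from first, 'g' from second => "dg"
Result: ageicgegdg

ageicgegdg


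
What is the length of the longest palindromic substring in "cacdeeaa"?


Input: "cacdeeaa"
Checking substrings for palindromes:
  [0:3] "cac" (len 3) => palindrome
  [4:6] "ee" (len 2) => palindrome
  [6:8] "aa" (len 2) => palindrome
Longest palindromic substring: "cac" with length 3

3


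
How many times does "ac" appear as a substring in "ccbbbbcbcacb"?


Searching for "ac" in "ccbbbbcbcacb"
Scanning each position:
  Position 0: "cc" => no
  Position 1: "cb" => no
  Position 2: "bb" => no
  Position 3: "bb" => no
  Position 4: "bb" => no
  Position 5: "bc" => no
  Position 6: "cb" => no
  Position 7: "bc" => no
  Position 8: "ca" => no
  Position 9: "ac" => MATCH
  Position 10: "cb" => no
Total occurrences: 1

1


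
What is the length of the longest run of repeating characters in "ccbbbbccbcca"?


Input: "ccbbbbccbcca"
Scanning for longest run:
  Position 1 ('c'): continues run of 'c', length=2
  Position 2 ('b'): new char, reset run to 1
  Position 3 ('b'): continues run of 'b', length=2
  Position 4 ('b'): continues run of 'b', length=3
  Position 5 ('b'): continues run of 'b', length=4
  Position 6 ('c'): new char, reset run to 1
  Position 7 ('c'): continues run of 'c', length=2
  Position 8 ('b'): new char, reset run to 1
  Position 9 ('c'): new char, reset run to 1
  Position 10 ('c'): continues run of 'c', length=2
  Position 11 ('a'): new char, reset run to 1
Longest run: 'b' with length 4

4


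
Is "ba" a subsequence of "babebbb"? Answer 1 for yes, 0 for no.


Check if "ba" is a subsequence of "babebbb"
Greedy scan:
  Position 0 ('b'): matches sub[0] = 'b'
  Position 1 ('a'): matches sub[1] = 'a'
  Position 2 ('b'): no match needed
  Position 3 ('e'): no match needed
  Position 4 ('b'): no match needed
  Position 5 ('b'): no match needed
  Position 6 ('b'): no match needed
All 2 characters matched => is a subsequence

1


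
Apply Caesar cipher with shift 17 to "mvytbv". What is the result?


Caesar cipher: shift "mvytbv" by 17
  'm' (pos 12) + 17 = pos 3 = 'd'
  'v' (pos 21) + 17 = pos 12 = 'm'
  'y' (pos 24) + 17 = pos 15 = 'p'
  't' (pos 19) + 17 = pos 10 = 'k'
  'b' (pos 1) + 17 = pos 18 = 's'
  'v' (pos 21) + 17 = pos 12 = 'm'
Result: dmpksm

dmpksm


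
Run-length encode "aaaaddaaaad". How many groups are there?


Input: aaaaddaaaad
Scanning for consecutive runs:
  Group 1: 'a' x 4 (positions 0-3)
  Group 2: 'd' x 2 (positions 4-5)
  Group 3: 'a' x 4 (positions 6-9)
  Group 4: 'd' x 1 (positions 10-10)
Total groups: 4

4


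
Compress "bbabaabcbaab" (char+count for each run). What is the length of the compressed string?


Input: bbabaabcbaab
Runs:
  'b' x 2 => "b2"
  'a' x 1 => "a1"
  'b' x 1 => "b1"
  'a' x 2 => "a2"
  'b' x 1 => "b1"
  'c' x 1 => "c1"
  'b' x 1 => "b1"
  'a' x 2 => "a2"
  'b' x 1 => "b1"
Compressed: "b2a1b1a2b1c1b1a2b1"
Compressed length: 18

18


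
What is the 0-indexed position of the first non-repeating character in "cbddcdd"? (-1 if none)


Input: cbddcdd
Character frequencies:
  'b': 1
  'c': 2
  'd': 4
Scanning left to right for freq == 1:
  Position 0 ('c'): freq=2, skip
  Position 1 ('b'): unique! => answer = 1

1


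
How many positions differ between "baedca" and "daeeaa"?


Comparing "baedca" and "daeeaa" position by position:
  Position 0: 'b' vs 'd' => DIFFER
  Position 1: 'a' vs 'a' => same
  Position 2: 'e' vs 'e' => same
  Position 3: 'd' vs 'e' => DIFFER
  Position 4: 'c' vs 'a' => DIFFER
  Position 5: 'a' vs 'a' => same
Positions that differ: 3

3


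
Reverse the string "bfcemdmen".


Input: bfcemdmen
Reading characters right to left:
  Position 8: 'n'
  Position 7: 'e'
  Position 6: 'm'
  Position 5: 'd'
  Position 4: 'm'
  Position 3: 'e'
  Position 2: 'c'
  Position 1: 'f'
  Position 0: 'b'
Reversed: nemdmecfb

nemdmecfb


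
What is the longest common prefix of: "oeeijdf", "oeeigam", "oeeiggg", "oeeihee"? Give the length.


Words: oeeijdf, oeeigam, oeeiggg, oeeihee
  Position 0: all 'o' => match
  Position 1: all 'e' => match
  Position 2: all 'e' => match
  Position 3: all 'i' => match
  Position 4: ('j', 'g', 'g', 'h') => mismatch, stop
LCP = "oeei" (length 4)

4


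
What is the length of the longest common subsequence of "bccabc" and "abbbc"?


LCS of "bccabc" and "abbbc"
DP table:
           a    b    b    b    c
      0    0    0    0    0    0
  b   0    0    1    1    1    1
  c   0    0    1    1    1    2
  c   0    0    1    1    1    2
  a   0    1    1    1    1    2
  b   0    1    2    2    2    2
  c   0    1    2    2    2    3
LCS length = dp[6][5] = 3

3


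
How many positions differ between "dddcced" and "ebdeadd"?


Comparing "dddcced" and "ebdeadd" position by position:
  Position 0: 'd' vs 'e' => DIFFER
  Position 1: 'd' vs 'b' => DIFFER
  Position 2: 'd' vs 'd' => same
  Position 3: 'c' vs 'e' => DIFFER
  Position 4: 'c' vs 'a' => DIFFER
  Position 5: 'e' vs 'd' => DIFFER
  Position 6: 'd' vs 'd' => same
Positions that differ: 5

5


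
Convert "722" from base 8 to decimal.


Input: "722" in base 8
Positional expansion:
  Digit '7' (value 7) x 8^2 = 448
  Digit '2' (value 2) x 8^1 = 16
  Digit '2' (value 2) x 8^0 = 2
Sum = 466

466


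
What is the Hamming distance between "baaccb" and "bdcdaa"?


Comparing "baaccb" and "bdcdaa" position by position:
  Position 0: 'b' vs 'b' => same
  Position 1: 'a' vs 'd' => differ
  Position 2: 'a' vs 'c' => differ
  Position 3: 'c' vs 'd' => differ
  Position 4: 'c' vs 'a' => differ
  Position 5: 'b' vs 'a' => differ
Total differences (Hamming distance): 5

5


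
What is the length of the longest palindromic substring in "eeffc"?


Input: "eeffc"
Checking substrings for palindromes:
  [0:2] "ee" (len 2) => palindrome
  [2:4] "ff" (len 2) => palindrome
Longest palindromic substring: "ee" with length 2

2


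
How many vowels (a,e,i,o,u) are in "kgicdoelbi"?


Input: kgicdoelbi
Checking each character:
  'k' at position 0: consonant
  'g' at position 1: consonant
  'i' at position 2: vowel (running total: 1)
  'c' at position 3: consonant
  'd' at position 4: consonant
  'o' at position 5: vowel (running total: 2)
  'e' at position 6: vowel (running total: 3)
  'l' at position 7: consonant
  'b' at position 8: consonant
  'i' at position 9: vowel (running total: 4)
Total vowels: 4

4


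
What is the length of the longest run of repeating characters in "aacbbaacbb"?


Input: "aacbbaacbb"
Scanning for longest run:
  Position 1 ('a'): continues run of 'a', length=2
  Position 2 ('c'): new char, reset run to 1
  Position 3 ('b'): new char, reset run to 1
  Position 4 ('b'): continues run of 'b', length=2
  Position 5 ('a'): new char, reset run to 1
  Position 6 ('a'): continues run of 'a', length=2
  Position 7 ('c'): new char, reset run to 1
  Position 8 ('b'): new char, reset run to 1
  Position 9 ('b'): continues run of 'b', length=2
Longest run: 'a' with length 2

2


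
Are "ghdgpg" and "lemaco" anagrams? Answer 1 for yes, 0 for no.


Strings: "ghdgpg", "lemaco"
Sorted first:  dggghp
Sorted second: acelmo
Differ at position 0: 'd' vs 'a' => not anagrams

0


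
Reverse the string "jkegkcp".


Input: jkegkcp
Reading characters right to left:
  Position 6: 'p'
  Position 5: 'c'
  Position 4: 'k'
  Position 3: 'g'
  Position 2: 'e'
  Position 1: 'k'
  Position 0: 'j'
Reversed: pckgekj

pckgekj


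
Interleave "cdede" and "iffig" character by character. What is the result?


Interleaving "cdede" and "iffig":
  Position 0: 'c' from first, 'i' from second => "ci"
  Position 1: 'd' from first, 'f' from second => "df"
  Position 2: 'e' from first, 'f' from second => "ef"
  Position 3: 'd' from first, 'i' from second => "di"
  Position 4: 'e' from first, 'g' from second => "eg"
Result: cidfefdieg

cidfefdieg


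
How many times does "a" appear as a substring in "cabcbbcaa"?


Searching for "a" in "cabcbbcaa"
Scanning each position:
  Position 0: "c" => no
  Position 1: "a" => MATCH
  Position 2: "b" => no
  Position 3: "c" => no
  Position 4: "b" => no
  Position 5: "b" => no
  Position 6: "c" => no
  Position 7: "a" => MATCH
  Position 8: "a" => MATCH
Total occurrences: 3

3


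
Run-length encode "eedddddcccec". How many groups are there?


Input: eedddddcccec
Scanning for consecutive runs:
  Group 1: 'e' x 2 (positions 0-1)
  Group 2: 'd' x 5 (positions 2-6)
  Group 3: 'c' x 3 (positions 7-9)
  Group 4: 'e' x 1 (positions 10-10)
  Group 5: 'c' x 1 (positions 11-11)
Total groups: 5

5


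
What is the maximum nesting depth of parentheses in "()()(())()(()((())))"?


Input: "()()(())()(()((())))"
Tracking depth:
  Position 0 '(': depth becomes 1
  Position 1 ')': depth becomes 0
  Position 2 '(': depth becomes 1
  Position 3 ')': depth becomes 0
  Position 4 '(': depth becomes 1
  Position 5 '(': depth becomes 2
  Position 6 ')': depth becomes 1
  Position 7 ')': depth becomes 0
  Position 8 '(': depth becomes 1
  Position 9 ')': depth becomes 0
  Position 10 '(': depth becomes 1
  Position 11 '(': depth becomes 2
  Position 12 ')': depth becomes 1
  Position 13 '(': depth becomes 2
  Position 14 '(': depth becomes 3
  Position 15 '(': depth becomes 4
  Position 16 ')': depth becomes 3
  Position 17 ')': depth becomes 2
  Position 18 ')': depth becomes 1
  Position 19 ')': depth becomes 0
Maximum depth reached: 4

4


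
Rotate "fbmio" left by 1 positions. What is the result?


Input: "fbmio", rotate left by 1
First 1 characters: "f"
Remaining characters: "bmio"
Concatenate remaining + first: "bmio" + "f" = "bmiof"

bmiof


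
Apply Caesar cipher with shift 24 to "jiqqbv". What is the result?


Caesar cipher: shift "jiqqbv" by 24
  'j' (pos 9) + 24 = pos 7 = 'h'
  'i' (pos 8) + 24 = pos 6 = 'g'
  'q' (pos 16) + 24 = pos 14 = 'o'
  'q' (pos 16) + 24 = pos 14 = 'o'
  'b' (pos 1) + 24 = pos 25 = 'z'
  'v' (pos 21) + 24 = pos 19 = 't'
Result: hgoozt

hgoozt


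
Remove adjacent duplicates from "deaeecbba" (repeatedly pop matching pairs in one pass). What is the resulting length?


Input: deaeecbba
Stack-based adjacent duplicate removal:
  Read 'd': push. Stack: d
  Read 'e': push. Stack: de
  Read 'a': push. Stack: dea
  Read 'e': push. Stack: deae
  Read 'e': matches stack top 'e' => pop. Stack: dea
  Read 'c': push. Stack: deac
  Read 'b': push. Stack: deacb
  Read 'b': matches stack top 'b' => pop. Stack: deac
  Read 'a': push. Stack: deaca
Final stack: "deaca" (length 5)

5


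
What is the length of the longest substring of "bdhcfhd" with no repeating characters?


Input: "bdhcfhd"
Sliding window (track last position of each char):
  Position 0 ('b'): window [0,0] length 1 -- new best
  Position 1 ('d'): window [0,1] length 2 -- new best
  Position 2 ('h'): window [0,2] length 3 -- new best
  Position 3 ('c'): window [0,3] length 4 -- new best
  Position 4 ('f'): window [0,4] length 5 -- new best
  Position 5 ('h'): repeat (last at 2), move window start to 3
  Position 5 ('h'): window [3,5] length 3
  Position 6 ('d'): window [3,6] length 4
Longest substring with no repeats: "bdhcf" with length 5

5


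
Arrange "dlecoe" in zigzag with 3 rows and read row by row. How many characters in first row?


Zigzag "dlecoe" into 3 rows:
Placing characters:
  'd' => row 0
  'l' => row 1
  'e' => row 2
  'c' => row 1
  'o' => row 0
  'e' => row 1
Rows:
  Row 0: "do"
  Row 1: "lce"
  Row 2: "e"
First row length: 2

2


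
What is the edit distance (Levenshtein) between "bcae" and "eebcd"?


Computing edit distance: "bcae" -> "eebcd"
DP table:
           e    e    b    c    d
      0    1    2    3    4    5
  b   1    1    2    2    3    4
  c   2    2    2    3    2    3
  a   3    3    3    3    3    3
  e   4    3    3    4    4    4
Edit distance = dp[4][5] = 4

4


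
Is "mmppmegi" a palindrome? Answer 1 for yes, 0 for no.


Input: mmppmegi
Reversed: igemppmm
  Compare pos 0 ('m') with pos 7 ('i'): MISMATCH
  Compare pos 1 ('m') with pos 6 ('g'): MISMATCH
  Compare pos 2 ('p') with pos 5 ('e'): MISMATCH
  Compare pos 3 ('p') with pos 4 ('m'): MISMATCH
Result: not a palindrome

0


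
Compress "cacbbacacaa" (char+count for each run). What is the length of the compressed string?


Input: cacbbacacaa
Runs:
  'c' x 1 => "c1"
  'a' x 1 => "a1"
  'c' x 1 => "c1"
  'b' x 2 => "b2"
  'a' x 1 => "a1"
  'c' x 1 => "c1"
  'a' x 1 => "a1"
  'c' x 1 => "c1"
  'a' x 2 => "a2"
Compressed: "c1a1c1b2a1c1a1c1a2"
Compressed length: 18

18


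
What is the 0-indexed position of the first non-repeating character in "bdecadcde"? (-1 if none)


Input: bdecadcde
Character frequencies:
  'a': 1
  'b': 1
  'c': 2
  'd': 3
  'e': 2
Scanning left to right for freq == 1:
  Position 0 ('b'): unique! => answer = 0

0


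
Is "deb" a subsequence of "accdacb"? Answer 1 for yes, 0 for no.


Check if "deb" is a subsequence of "accdacb"
Greedy scan:
  Position 0 ('a'): no match needed
  Position 1 ('c'): no match needed
  Position 2 ('c'): no match needed
  Position 3 ('d'): matches sub[0] = 'd'
  Position 4 ('a'): no match needed
  Position 5 ('c'): no match needed
  Position 6 ('b'): no match needed
Only matched 1/3 characters => not a subsequence

0


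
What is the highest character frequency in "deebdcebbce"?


Input: deebdcebbce
Character counts:
  'b': 3
  'c': 2
  'd': 2
  'e': 4
Maximum frequency: 4

4


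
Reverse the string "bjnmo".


Input: bjnmo
Reading characters right to left:
  Position 4: 'o'
  Position 3: 'm'
  Position 2: 'n'
  Position 1: 'j'
  Position 0: 'b'
Reversed: omnjb

omnjb


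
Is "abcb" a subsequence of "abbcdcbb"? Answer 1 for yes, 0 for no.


Check if "abcb" is a subsequence of "abbcdcbb"
Greedy scan:
  Position 0 ('a'): matches sub[0] = 'a'
  Position 1 ('b'): matches sub[1] = 'b'
  Position 2 ('b'): no match needed
  Position 3 ('c'): matches sub[2] = 'c'
  Position 4 ('d'): no match needed
  Position 5 ('c'): no match needed
  Position 6 ('b'): matches sub[3] = 'b'
  Position 7 ('b'): no match needed
All 4 characters matched => is a subsequence

1


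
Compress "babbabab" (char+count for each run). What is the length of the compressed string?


Input: babbabab
Runs:
  'b' x 1 => "b1"
  'a' x 1 => "a1"
  'b' x 2 => "b2"
  'a' x 1 => "a1"
  'b' x 1 => "b1"
  'a' x 1 => "a1"
  'b' x 1 => "b1"
Compressed: "b1a1b2a1b1a1b1"
Compressed length: 14

14


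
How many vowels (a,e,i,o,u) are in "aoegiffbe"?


Input: aoegiffbe
Checking each character:
  'a' at position 0: vowel (running total: 1)
  'o' at position 1: vowel (running total: 2)
  'e' at position 2: vowel (running total: 3)
  'g' at position 3: consonant
  'i' at position 4: vowel (running total: 4)
  'f' at position 5: consonant
  'f' at position 6: consonant
  'b' at position 7: consonant
  'e' at position 8: vowel (running total: 5)
Total vowels: 5

5


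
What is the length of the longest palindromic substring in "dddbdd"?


Input: "dddbdd"
Checking substrings for palindromes:
  [1:6] "ddbdd" (len 5) => palindrome
  [0:3] "ddd" (len 3) => palindrome
  [2:5] "dbd" (len 3) => palindrome
  [0:2] "dd" (len 2) => palindrome
  [1:3] "dd" (len 2) => palindrome
  [4:6] "dd" (len 2) => palindrome
Longest palindromic substring: "ddbdd" with length 5

5


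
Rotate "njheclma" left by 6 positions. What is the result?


Input: "njheclma", rotate left by 6
First 6 characters: "njhecl"
Remaining characters: "ma"
Concatenate remaining + first: "ma" + "njhecl" = "manjhecl"

manjhecl


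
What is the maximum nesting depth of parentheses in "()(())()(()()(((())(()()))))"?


Input: "()(())()(()()(((())(()()))))"
Tracking depth:
  Position 0 '(': depth becomes 1
  Position 1 ')': depth becomes 0
  Position 2 '(': depth becomes 1
  Position 3 '(': depth becomes 2
  Position 4 ')': depth becomes 1
  Position 5 ')': depth becomes 0
  Position 6 '(': depth becomes 1
  Position 7 ')': depth becomes 0
  Position 8 '(': depth becomes 1
  Position 9 '(': depth becomes 2
  Position 10 ')': depth becomes 1
  Position 11 '(': depth becomes 2
  Position 12 ')': depth becomes 1
  Position 13 '(': depth becomes 2
  Position 14 '(': depth becomes 3
  Position 15 '(': depth becomes 4
  Position 16 '(': depth becomes 5
  Position 17 ')': depth becomes 4
  Position 18 ')': depth becomes 3
  Position 19 '(': depth becomes 4
  Position 20 '(': depth becomes 5
  Position 21 ')': depth becomes 4
  Position 22 '(': depth becomes 5
  Position 23 ')': depth becomes 4
  Position 24 ')': depth becomes 3
  Position 25 ')': depth becomes 2
  Position 26 ')': depth becomes 1
  Position 27 ')': depth becomes 0
Maximum depth reached: 5

5
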